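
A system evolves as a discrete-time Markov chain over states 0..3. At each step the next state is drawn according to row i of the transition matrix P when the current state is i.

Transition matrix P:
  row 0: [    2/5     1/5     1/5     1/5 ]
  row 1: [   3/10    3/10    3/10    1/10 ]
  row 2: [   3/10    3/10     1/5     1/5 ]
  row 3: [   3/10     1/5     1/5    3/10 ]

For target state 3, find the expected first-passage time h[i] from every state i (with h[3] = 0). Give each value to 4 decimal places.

h = [5.7051, 6.3462, 5.7692, 0.0000]

First-step conditioning: h[3] = 0; for i ≠ 3, h[i] = 1 + Σ_k P[i][k]·h[k].
  h[0] = 1 + 2/5·h[0] + 1/5·h[1] + 1/5·h[2]
  h[1] = 1 + 3/10·h[0] + 3/10·h[1] + 3/10·h[2]
  h[2] = 1 + 3/10·h[0] + 3/10·h[1] + 1/5·h[2]
Solving the 3×3 linear system over states ≠ 3 gives exactly h = [445/78, 165/26, 75/13, 0] (h[3] = 0 is the target).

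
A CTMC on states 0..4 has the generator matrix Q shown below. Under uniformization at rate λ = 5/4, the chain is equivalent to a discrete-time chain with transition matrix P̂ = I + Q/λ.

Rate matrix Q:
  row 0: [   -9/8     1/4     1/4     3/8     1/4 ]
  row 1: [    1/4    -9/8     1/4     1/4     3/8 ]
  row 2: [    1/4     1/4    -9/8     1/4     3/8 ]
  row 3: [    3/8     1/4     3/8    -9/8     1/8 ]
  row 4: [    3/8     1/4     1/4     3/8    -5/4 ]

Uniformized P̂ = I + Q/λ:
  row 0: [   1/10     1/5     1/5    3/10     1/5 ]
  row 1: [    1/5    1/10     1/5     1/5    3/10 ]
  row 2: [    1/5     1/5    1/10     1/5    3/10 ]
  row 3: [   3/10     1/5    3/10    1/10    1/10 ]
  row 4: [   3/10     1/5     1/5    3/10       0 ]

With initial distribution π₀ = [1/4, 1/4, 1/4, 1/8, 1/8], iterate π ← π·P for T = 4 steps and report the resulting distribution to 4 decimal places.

π = [0.2184, 0.1818, 0.2016, 0.2182, 0.1801]

t=0: π = [0.2500, 0.2500, 0.2500, 0.1250, 0.1250]
t=1: π = [0.2000, 0.1750, 0.1875, 0.2250, 0.2125]
t=2: π = [0.2238, 0.1825, 0.2038, 0.2188, 0.1713]
t=3: π = [0.2166, 0.1818, 0.2015, 0.2176, 0.1825]
t=4: π = [0.2184, 0.1818, 0.2016, 0.2182, 0.1801]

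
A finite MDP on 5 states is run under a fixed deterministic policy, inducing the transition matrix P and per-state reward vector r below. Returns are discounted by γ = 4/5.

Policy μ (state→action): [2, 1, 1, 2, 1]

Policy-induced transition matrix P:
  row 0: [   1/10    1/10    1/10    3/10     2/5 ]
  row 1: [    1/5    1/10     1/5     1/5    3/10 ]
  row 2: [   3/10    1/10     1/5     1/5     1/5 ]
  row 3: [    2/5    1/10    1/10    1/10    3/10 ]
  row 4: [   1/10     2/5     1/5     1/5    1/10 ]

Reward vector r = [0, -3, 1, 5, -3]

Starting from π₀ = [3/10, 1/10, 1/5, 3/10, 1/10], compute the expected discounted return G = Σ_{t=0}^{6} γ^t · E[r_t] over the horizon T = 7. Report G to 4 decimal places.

t=0: π = [0.3000, 0.1000, 0.2000, 0.3000, 0.1000], E[r] = 1.1000, γ^t·E[r] = 1.100000, running G = 1.100000
t=1: π = [0.2400, 0.1300, 0.1400, 0.2000, 0.2900], E[r] = -0.1200, γ^t·E[r] = -0.096000, running G = 1.004000
t=2: π = [0.2010, 0.1870, 0.1560, 0.2040, 0.2520], E[r] = -0.1410, γ^t·E[r] = -0.090240, running G = 0.913760
t=3: π = [0.2111, 0.1756, 0.1595, 0.1997, 0.2541], E[r] = -0.1311, γ^t·E[r] = -0.067123, running G = 0.846637
t=4: π = [0.2094, 0.1762, 0.1589, 0.2011, 0.2543], E[r] = -0.1271, γ^t·E[r] = -0.052056, running G = 0.794581
t=5: π = [0.2097, 0.1763, 0.1589, 0.2008, 0.2542], E[r] = -0.1284, γ^t·E[r] = -0.042065, running G = 0.752515
t=6: π = [0.2097, 0.1763, 0.1589, 0.2009, 0.2542], E[r] = -0.1281, γ^t·E[r] = -0.033577, running G = 0.718938

G = 0.7189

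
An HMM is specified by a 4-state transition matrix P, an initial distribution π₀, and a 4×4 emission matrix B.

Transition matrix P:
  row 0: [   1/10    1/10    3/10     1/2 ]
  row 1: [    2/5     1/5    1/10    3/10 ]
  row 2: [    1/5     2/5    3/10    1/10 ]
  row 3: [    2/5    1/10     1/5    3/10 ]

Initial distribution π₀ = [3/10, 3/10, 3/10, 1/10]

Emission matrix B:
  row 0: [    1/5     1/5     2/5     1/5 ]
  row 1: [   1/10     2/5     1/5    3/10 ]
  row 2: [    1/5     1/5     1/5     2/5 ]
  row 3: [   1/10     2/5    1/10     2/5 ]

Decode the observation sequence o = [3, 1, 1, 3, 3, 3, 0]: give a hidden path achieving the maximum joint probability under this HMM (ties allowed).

t=0: δ = [6.000e-02, 9.000e-02, 1.200e-01, 4.000e-02]  (obs o_0=3)
t=1: δ = [7.200e-03, 1.920e-02, 7.200e-03, 1.200e-02]  ψ = [1, 2, 2, 0]  (obs o_1=1)
t=2: δ = [1.536e-03, 1.536e-03, 4.800e-04, 2.304e-03]  ψ = [1, 1, 3, 1]  (obs o_2=1)
t=3: δ = [1.843e-04, 9.216e-05, 1.843e-04, 3.072e-04]  ψ = [3, 1, 0, 0]  (obs o_3=3)
t=4: δ = [2.458e-05, 2.212e-05, 2.458e-05, 3.686e-05]  ψ = [3, 2, 3, 0]  (obs o_4=3)
t=5: δ = [2.949e-06, 2.949e-06, 2.949e-06, 4.915e-06]  ψ = [3, 2, 0, 0]  (obs o_5=3)
t=6: δ = [3.932e-07, 1.180e-07, 1.966e-07, 1.475e-07]  ψ = [3, 2, 3, 0]  (obs o_6=0)
backtrack: best end state = 0; path = [2, 1, 0, 3, 0, 3, 0]

path = [2, 1, 0, 3, 0, 3, 0]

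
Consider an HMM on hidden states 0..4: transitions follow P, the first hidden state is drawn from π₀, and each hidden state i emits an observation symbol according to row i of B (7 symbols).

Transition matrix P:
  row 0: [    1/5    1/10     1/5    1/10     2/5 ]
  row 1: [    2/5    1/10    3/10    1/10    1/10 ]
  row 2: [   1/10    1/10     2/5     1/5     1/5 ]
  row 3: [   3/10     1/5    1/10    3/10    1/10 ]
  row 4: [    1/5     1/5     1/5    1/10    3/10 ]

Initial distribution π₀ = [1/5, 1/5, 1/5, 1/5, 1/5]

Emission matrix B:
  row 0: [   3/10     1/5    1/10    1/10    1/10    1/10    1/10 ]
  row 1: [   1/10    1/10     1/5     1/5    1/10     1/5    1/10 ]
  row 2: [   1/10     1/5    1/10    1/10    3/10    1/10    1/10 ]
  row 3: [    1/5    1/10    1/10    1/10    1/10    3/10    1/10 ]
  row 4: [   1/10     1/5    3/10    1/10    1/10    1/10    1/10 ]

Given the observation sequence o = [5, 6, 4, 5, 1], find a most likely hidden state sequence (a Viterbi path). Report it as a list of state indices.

path = [1, 2, 2, 3, 0]

t=0: δ = [2.000e-02, 4.000e-02, 2.000e-02, 6.000e-02, 2.000e-02]  (obs o_0=5)
t=1: δ = [1.800e-03, 1.200e-03, 1.200e-03, 1.800e-03, 8.000e-04]  ψ = [3, 3, 1, 3, 0]  (obs o_1=6)
t=2: δ = [5.400e-05, 3.600e-05, 1.440e-04, 5.400e-05, 7.200e-05]  ψ = [3, 3, 2, 3, 0]  (obs o_2=4)
t=3: δ = [1.620e-06, 2.880e-06, 5.760e-06, 8.640e-06, 2.880e-06]  ψ = [3, 2, 2, 2, 2]  (obs o_3=5)
t=4: δ = [5.184e-07, 1.728e-07, 4.608e-07, 2.592e-07, 2.304e-07]  ψ = [3, 3, 2, 3, 2]  (obs o_4=1)
backtrack: best end state = 0; path = [1, 2, 2, 3, 0]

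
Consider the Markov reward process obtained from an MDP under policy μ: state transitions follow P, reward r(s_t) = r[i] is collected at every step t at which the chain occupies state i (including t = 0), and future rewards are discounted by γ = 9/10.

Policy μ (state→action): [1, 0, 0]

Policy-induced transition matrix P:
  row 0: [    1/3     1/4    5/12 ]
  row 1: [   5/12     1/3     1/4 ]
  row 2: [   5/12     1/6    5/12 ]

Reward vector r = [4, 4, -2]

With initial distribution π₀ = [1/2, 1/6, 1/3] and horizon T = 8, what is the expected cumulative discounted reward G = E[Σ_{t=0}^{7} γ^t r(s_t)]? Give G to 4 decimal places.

t=0: π = [0.5000, 0.1667, 0.3333], E[r] = 2.0000, γ^t·E[r] = 2.000000, running G = 2.000000
t=1: π = [0.3750, 0.2361, 0.3889], E[r] = 1.6667, γ^t·E[r] = 1.500000, running G = 3.500000
t=2: π = [0.3854, 0.2373, 0.3773], E[r] = 1.7361, γ^t·E[r] = 1.406250, running G = 4.906250
t=3: π = [0.3845, 0.2383, 0.3771], E[r] = 1.7373, γ^t·E[r] = 1.266469, running G = 6.172719
t=4: π = [0.3846, 0.2384, 0.3769], E[r] = 1.7383, γ^t·E[r] = 1.140518, running G = 7.313237
t=5: π = [0.3846, 0.2385, 0.3769], E[r] = 1.7384, γ^t·E[r] = 1.026528, running G = 8.339765
t=6: π = [0.3846, 0.2385, 0.3769], E[r] = 1.7385, γ^t·E[r] = 0.923888, running G = 9.263652
t=7: π = [0.3846, 0.2385, 0.3769], E[r] = 1.7385, γ^t·E[r] = 0.831500, running G = 10.095153

G = 10.0952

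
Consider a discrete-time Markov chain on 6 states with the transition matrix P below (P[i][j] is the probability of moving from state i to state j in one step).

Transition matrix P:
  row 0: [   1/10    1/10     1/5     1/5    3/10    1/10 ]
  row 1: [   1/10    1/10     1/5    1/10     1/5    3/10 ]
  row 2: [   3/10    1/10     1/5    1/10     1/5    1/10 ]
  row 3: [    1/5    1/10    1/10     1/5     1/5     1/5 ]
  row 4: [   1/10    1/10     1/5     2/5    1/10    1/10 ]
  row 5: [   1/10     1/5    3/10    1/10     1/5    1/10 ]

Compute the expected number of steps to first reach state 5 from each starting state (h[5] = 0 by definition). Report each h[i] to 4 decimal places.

First-step conditioning: h[5] = 0; for i ≠ 5, h[i] = 1 + Σ_k P[i][k]·h[k].
  h[0] = 1 + 1/10·h[0] + 1/10·h[1] + 1/5·h[2] + 1/5·h[3] + 3/10·h[4]
  h[1] = 1 + 1/10·h[0] + 1/10·h[1] + 1/5·h[2] + 1/10·h[3] + 1/5·h[4]
  h[2] = 1 + 3/10·h[0] + 1/10·h[1] + 1/5·h[2] + 1/10·h[3] + 1/5·h[4]
  h[3] = 1 + 1/5·h[0] + 1/10·h[1] + 1/10·h[2] + 1/5·h[3] + 1/5·h[4]
  h[4] = 1 + 1/10·h[0] + 1/10·h[1] + 1/5·h[2] + 2/5·h[3] + 1/10·h[4]
Solving the 5×5 linear system over states ≠ 5 gives exactly h = [10050/1421, 24470/4263, 30500/4263, 9050/1421, 29650/4263, 0] (h[5] = 0 is the target).

h = [7.0725, 5.7401, 7.1546, 6.3688, 6.9552, 0.0000]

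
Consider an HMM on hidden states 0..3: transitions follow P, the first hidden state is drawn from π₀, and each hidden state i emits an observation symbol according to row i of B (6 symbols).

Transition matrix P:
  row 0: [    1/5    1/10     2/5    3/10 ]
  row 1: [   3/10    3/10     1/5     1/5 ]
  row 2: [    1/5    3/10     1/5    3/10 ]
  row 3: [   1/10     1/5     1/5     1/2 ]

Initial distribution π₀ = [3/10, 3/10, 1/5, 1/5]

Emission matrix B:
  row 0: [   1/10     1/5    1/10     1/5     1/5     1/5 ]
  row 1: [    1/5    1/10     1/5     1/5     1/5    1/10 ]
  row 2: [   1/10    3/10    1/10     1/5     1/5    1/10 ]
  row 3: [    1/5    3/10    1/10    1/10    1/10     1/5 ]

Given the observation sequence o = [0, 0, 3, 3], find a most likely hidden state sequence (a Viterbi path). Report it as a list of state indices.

t=0: δ = [3.000e-02, 6.000e-02, 2.000e-02, 4.000e-02]  (obs o_0=0)
t=1: δ = [1.800e-03, 3.600e-03, 1.200e-03, 4.000e-03]  ψ = [1, 1, 0, 3]  (obs o_1=0)
t=2: δ = [2.160e-04, 2.160e-04, 1.600e-04, 2.000e-04]  ψ = [1, 1, 3, 3]  (obs o_2=3)
t=3: δ = [1.296e-05, 1.296e-05, 1.728e-05, 1.000e-05]  ψ = [1, 1, 0, 3]  (obs o_3=3)
backtrack: best end state = 2; path = [1, 1, 0, 2]

path = [1, 1, 0, 2]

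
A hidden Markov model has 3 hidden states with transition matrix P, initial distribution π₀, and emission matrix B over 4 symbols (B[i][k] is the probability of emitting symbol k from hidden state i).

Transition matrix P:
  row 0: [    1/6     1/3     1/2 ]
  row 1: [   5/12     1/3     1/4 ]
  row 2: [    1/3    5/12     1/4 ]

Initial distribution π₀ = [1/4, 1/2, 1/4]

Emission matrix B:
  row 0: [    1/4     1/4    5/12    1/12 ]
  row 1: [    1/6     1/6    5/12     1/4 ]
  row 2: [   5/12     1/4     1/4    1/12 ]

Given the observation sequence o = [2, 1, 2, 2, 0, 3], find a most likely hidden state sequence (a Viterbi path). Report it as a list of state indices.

t=0: δ = [1.042e-01, 2.083e-01, 6.250e-02]  (obs o_0=2)
t=1: δ = [2.170e-02, 1.157e-02, 1.302e-02]  ψ = [1, 1, 0]  (obs o_1=1)
t=2: δ = [2.009e-03, 3.014e-03, 2.713e-03]  ψ = [1, 0, 0]  (obs o_2=2)
t=3: δ = [5.233e-04, 4.710e-04, 2.512e-04]  ψ = [1, 2, 0]  (obs o_3=2)
t=4: δ = [4.906e-05, 2.907e-05, 1.090e-04]  ψ = [1, 0, 0]  (obs o_4=0)
t=5: δ = [3.028e-06, 1.136e-05, 2.271e-06]  ψ = [2, 2, 2]  (obs o_5=3)
backtrack: best end state = 1; path = [1, 0, 1, 0, 2, 1]

path = [1, 0, 1, 0, 2, 1]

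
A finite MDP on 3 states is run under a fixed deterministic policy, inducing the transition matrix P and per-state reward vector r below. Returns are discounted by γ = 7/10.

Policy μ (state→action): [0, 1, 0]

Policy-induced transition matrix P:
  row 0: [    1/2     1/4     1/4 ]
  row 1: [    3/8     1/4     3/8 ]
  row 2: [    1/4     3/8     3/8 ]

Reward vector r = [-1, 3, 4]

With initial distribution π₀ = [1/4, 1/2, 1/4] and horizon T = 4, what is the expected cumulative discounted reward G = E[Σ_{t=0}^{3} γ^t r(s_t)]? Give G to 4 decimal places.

t=0: π = [0.2500, 0.5000, 0.2500], E[r] = 2.2500, γ^t·E[r] = 2.250000, running G = 2.250000
t=1: π = [0.3750, 0.2813, 0.3438], E[r] = 1.8438, γ^t·E[r] = 1.290625, running G = 3.540625
t=2: π = [0.3789, 0.2930, 0.3281], E[r] = 1.8125, γ^t·E[r] = 0.888125, running G = 4.428750
t=3: π = [0.3813, 0.2910, 0.3276], E[r] = 1.8022, γ^t·E[r] = 0.618170, running G = 5.046920

G = 5.0469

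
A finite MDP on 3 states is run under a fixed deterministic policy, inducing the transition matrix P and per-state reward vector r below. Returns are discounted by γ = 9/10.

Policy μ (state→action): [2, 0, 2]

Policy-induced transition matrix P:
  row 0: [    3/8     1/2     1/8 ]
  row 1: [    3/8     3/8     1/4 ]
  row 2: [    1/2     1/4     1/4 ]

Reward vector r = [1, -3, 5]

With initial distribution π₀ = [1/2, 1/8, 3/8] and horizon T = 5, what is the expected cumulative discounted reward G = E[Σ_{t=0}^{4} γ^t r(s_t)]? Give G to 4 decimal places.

t=0: π = [0.5000, 0.1250, 0.3750], E[r] = 2.0000, γ^t·E[r] = 2.000000, running G = 2.000000
t=1: π = [0.4219, 0.3906, 0.1875], E[r] = 0.1875, γ^t·E[r] = 0.168750, running G = 2.168750
t=2: π = [0.3984, 0.4043, 0.1973], E[r] = 0.1719, γ^t·E[r] = 0.139219, running G = 2.307969
t=3: π = [0.3997, 0.4001, 0.2002], E[r] = 0.2002, γ^t·E[r] = 0.145942, running G = 2.453911
t=4: π = [0.4000, 0.3999, 0.2000], E[r] = 0.2004, γ^t·E[r] = 0.131508, running G = 2.585419

G = 2.5854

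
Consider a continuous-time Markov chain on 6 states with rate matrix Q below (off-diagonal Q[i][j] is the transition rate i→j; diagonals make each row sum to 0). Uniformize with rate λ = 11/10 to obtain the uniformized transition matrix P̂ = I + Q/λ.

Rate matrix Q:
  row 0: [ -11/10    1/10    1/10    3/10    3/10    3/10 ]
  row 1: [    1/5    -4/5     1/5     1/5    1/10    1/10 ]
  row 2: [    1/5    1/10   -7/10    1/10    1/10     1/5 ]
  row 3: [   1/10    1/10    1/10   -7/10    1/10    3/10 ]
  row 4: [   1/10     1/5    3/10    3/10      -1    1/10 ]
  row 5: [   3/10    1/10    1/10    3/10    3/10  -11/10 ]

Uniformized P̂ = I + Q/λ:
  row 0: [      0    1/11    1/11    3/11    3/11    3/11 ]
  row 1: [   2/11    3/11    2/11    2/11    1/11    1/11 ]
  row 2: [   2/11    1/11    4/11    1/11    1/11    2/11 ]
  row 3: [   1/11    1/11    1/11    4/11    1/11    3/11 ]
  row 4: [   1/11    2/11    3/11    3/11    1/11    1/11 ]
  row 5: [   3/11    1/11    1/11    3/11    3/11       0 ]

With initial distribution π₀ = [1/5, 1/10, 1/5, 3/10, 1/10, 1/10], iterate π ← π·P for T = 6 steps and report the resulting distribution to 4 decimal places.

π = [0.1359, 0.1272, 0.1772, 0.2518, 0.1452, 0.1627]

t=0: π = [0.2000, 0.1000, 0.2000, 0.3000, 0.1000, 0.1000]
t=1: π = [0.1182, 0.1182, 0.1727, 0.2545, 0.1455, 0.1909]
t=2: π = [0.1413, 0.1256, 0.1752, 0.2537, 0.1471, 0.1570]
t=3: π = [0.1340, 0.1271, 0.1769, 0.2525, 0.1452, 0.1644]
t=4: π = [0.1363, 0.1272, 0.1771, 0.2520, 0.1452, 0.1623]
t=5: π = [0.1357, 0.1272, 0.1772, 0.2519, 0.1452, 0.1628]
t=6: π = [0.1359, 0.1272, 0.1772, 0.2518, 0.1452, 0.1627]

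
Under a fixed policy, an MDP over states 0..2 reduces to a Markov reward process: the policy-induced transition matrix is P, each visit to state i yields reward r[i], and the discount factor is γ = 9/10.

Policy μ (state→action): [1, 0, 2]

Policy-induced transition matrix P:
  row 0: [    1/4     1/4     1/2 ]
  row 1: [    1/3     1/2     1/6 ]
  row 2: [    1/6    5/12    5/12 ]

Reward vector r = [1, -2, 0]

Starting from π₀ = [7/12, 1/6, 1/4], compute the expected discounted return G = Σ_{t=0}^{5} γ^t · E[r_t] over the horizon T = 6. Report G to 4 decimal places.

G = -1.7001

t=0: π = [0.5833, 0.1667, 0.2500], E[r] = 0.2500, γ^t·E[r] = 0.250000, running G = 0.250000
t=1: π = [0.2431, 0.3333, 0.4236], E[r] = -0.4236, γ^t·E[r] = -0.381250, running G = -0.131250
t=2: π = [0.2425, 0.4039, 0.3536], E[r] = -0.5654, γ^t·E[r] = -0.457969, running G = -0.589219
t=3: π = [0.2542, 0.4099, 0.3359], E[r] = -0.5656, γ^t·E[r] = -0.412348, running G = -1.001566
t=4: π = [0.2562, 0.4085, 0.3354], E[r] = -0.5608, γ^t·E[r] = -0.367909, running G = -1.369476
t=5: π = [0.2561, 0.4080, 0.3359], E[r] = -0.5599, γ^t·E[r] = -0.330633, running G = -1.700109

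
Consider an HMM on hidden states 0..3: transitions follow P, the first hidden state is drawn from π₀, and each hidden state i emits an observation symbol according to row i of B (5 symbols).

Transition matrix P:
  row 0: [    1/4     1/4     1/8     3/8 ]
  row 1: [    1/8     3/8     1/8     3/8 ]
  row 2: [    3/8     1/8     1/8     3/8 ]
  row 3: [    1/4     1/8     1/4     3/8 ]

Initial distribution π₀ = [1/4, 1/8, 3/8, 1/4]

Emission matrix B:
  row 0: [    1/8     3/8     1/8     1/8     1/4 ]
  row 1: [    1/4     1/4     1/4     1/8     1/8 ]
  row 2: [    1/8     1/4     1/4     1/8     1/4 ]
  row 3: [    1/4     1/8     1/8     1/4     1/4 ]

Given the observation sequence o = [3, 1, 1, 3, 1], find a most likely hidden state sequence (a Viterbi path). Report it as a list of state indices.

path = [2, 0, 0, 3, 0]

t=0: δ = [3.125e-02, 1.562e-02, 4.688e-02, 6.250e-02]  (obs o_0=3)
t=1: δ = [6.592e-03, 1.953e-03, 3.906e-03, 2.930e-03]  ψ = [2, 0, 3, 3]  (obs o_1=1)
t=2: δ = [6.180e-04, 4.120e-04, 2.060e-04, 3.090e-04]  ψ = [0, 0, 0, 0]  (obs o_2=1)
t=3: δ = [1.931e-05, 1.931e-05, 9.656e-06, 5.794e-05]  ψ = [0, 0, 0, 0]  (obs o_3=3)
t=4: δ = [5.431e-06, 1.810e-06, 3.621e-06, 2.716e-06]  ψ = [3, 1, 3, 3]  (obs o_4=1)
backtrack: best end state = 0; path = [2, 0, 0, 3, 0]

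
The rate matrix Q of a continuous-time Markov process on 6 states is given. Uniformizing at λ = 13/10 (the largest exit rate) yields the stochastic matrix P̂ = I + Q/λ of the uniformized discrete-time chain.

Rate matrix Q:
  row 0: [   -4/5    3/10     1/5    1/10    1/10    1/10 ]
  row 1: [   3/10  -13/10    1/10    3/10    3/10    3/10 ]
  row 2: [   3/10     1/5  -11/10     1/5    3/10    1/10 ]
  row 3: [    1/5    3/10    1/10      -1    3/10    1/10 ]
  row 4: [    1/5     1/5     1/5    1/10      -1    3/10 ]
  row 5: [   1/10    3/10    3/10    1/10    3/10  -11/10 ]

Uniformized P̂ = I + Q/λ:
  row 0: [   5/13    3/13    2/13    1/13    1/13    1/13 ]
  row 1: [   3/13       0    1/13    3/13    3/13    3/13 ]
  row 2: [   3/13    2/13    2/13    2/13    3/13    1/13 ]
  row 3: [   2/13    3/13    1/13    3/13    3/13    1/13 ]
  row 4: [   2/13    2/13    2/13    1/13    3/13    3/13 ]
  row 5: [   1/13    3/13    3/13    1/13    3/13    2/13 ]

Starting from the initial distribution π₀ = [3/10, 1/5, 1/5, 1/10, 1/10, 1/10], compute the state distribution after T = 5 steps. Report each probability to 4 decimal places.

t=0: π = [0.3000, 0.2000, 0.2000, 0.1000, 0.1000, 0.1000]
t=1: π = [0.2462, 0.1615, 0.1385, 0.1385, 0.1846, 0.1308]
t=2: π = [0.2237, 0.1686, 0.1408, 0.1337, 0.1929, 0.1402]
t=3: π = [0.2185, 0.1662, 0.1414, 0.1343, 0.1964, 0.1433]
t=4: π = [0.2169, 0.1664, 0.1418, 0.1340, 0.1972, 0.1437]
t=5: π = [0.2166, 0.1663, 0.1418, 0.1341, 0.1974, 0.1439]

π = [0.2166, 0.1663, 0.1418, 0.1341, 0.1974, 0.1439]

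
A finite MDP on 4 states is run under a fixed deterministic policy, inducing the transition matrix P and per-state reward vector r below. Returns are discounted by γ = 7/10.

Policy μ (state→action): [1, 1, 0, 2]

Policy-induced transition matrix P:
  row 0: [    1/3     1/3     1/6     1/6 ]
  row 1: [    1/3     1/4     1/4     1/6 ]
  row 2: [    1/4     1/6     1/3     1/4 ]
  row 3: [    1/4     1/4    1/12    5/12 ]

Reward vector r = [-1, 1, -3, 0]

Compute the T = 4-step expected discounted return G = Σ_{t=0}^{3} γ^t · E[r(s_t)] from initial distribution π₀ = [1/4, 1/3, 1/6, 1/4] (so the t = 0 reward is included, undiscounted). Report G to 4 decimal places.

G = -1.4039

t=0: π = [0.2500, 0.3333, 0.1667, 0.2500], E[r] = -0.4167, γ^t·E[r] = -0.416667, running G = -0.416667
t=1: π = [0.2986, 0.2569, 0.2014, 0.2431], E[r] = -0.6458, γ^t·E[r] = -0.452083, running G = -0.868750
t=2: π = [0.2963, 0.2581, 0.2014, 0.2442], E[r] = -0.6424, γ^t·E[r] = -0.314757, running G = -1.183507
t=3: π = [0.2962, 0.2579, 0.2014, 0.2445], E[r] = -0.6425, γ^t·E[r] = -0.220363, running G = -1.403870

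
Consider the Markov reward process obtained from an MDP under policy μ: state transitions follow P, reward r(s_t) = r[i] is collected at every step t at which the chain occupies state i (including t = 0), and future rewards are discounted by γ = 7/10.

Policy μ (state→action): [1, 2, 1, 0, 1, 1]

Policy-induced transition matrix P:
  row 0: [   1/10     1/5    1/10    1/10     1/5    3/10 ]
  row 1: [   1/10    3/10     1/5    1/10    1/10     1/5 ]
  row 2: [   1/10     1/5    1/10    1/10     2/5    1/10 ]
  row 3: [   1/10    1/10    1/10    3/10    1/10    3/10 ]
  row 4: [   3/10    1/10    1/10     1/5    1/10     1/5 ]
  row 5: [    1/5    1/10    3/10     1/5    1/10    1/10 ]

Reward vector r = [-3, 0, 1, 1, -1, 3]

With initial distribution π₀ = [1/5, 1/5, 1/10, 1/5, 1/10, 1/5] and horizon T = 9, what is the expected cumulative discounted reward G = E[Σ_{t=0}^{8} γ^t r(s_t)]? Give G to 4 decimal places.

G = 0.9184

t=0: π = [0.2000, 0.2000, 0.1000, 0.2000, 0.1000, 0.2000], E[r] = 0.2000, γ^t·E[r] = 0.200000, running G = 0.200000
t=1: π = [0.1400, 0.1700, 0.1600, 0.1700, 0.1500, 0.2100], E[r] = 0.3900, γ^t·E[r] = 0.273000, running G = 0.473000
t=2: π = [0.1510, 0.1640, 0.1590, 0.1700, 0.1620, 0.1940], E[r] = 0.2960, γ^t·E[r] = 0.145040, running G = 0.618040
t=3: π = [0.1518, 0.1638, 0.1552, 0.1696, 0.1628, 0.1968], E[r] = 0.2970, γ^t·E[r] = 0.101871, running G = 0.719911
t=4: π = [0.1522, 0.1635, 0.1557, 0.1699, 0.1617, 0.1969], E[r] = 0.2980, γ^t·E[r] = 0.071545, running G = 0.791456
t=5: π = [0.1520, 0.1635, 0.1557, 0.1698, 0.1619, 0.1969], E[r] = 0.2983, γ^t·E[r] = 0.050142, running G = 0.841598
t=6: π = [0.1521, 0.1635, 0.1557, 0.1699, 0.1619, 0.1969], E[r] = 0.2982, γ^t·E[r] = 0.035081, running G = 0.876679
t=7: π = [0.1521, 0.1635, 0.1557, 0.1699, 0.1619, 0.1969], E[r] = 0.2982, γ^t·E[r] = 0.024559, running G = 0.901238
t=8: π = [0.1521, 0.1635, 0.1557, 0.1699, 0.1619, 0.1969], E[r] = 0.2982, γ^t·E[r] = 0.017191, running G = 0.918429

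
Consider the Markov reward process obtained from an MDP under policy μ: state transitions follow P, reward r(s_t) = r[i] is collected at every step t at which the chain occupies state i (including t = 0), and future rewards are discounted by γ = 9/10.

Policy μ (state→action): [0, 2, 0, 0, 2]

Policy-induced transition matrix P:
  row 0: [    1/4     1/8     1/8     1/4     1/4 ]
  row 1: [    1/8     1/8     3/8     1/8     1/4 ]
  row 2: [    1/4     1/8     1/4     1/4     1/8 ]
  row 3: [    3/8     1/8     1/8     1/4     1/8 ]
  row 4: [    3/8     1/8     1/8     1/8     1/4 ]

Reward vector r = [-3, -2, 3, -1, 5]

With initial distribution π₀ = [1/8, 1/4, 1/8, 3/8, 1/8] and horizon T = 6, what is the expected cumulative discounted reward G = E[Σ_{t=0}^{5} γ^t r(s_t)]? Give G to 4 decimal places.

t=0: π = [0.1250, 0.2500, 0.1250, 0.3750, 0.1250], E[r] = -0.2500, γ^t·E[r] = -0.250000, running G = -0.250000
t=1: π = [0.2813, 0.1250, 0.2031, 0.2031, 0.1875], E[r] = 0.2500, γ^t·E[r] = 0.225000, running G = -0.025000
t=2: π = [0.2832, 0.1250, 0.1816, 0.2109, 0.1992], E[r] = 0.2305, γ^t·E[r] = 0.186680, running G = 0.161680
t=3: π = [0.2856, 0.1250, 0.1790, 0.2095, 0.2009], E[r] = 0.2251, γ^t·E[r] = 0.164096, running G = 0.325776
t=4: π = [0.2857, 0.1250, 0.1786, 0.2093, 0.2014], E[r] = 0.2268, γ^t·E[r] = 0.148808, running G = 0.474584
t=5: π = [0.2857, 0.1250, 0.1786, 0.2092, 0.2015], E[r] = 0.2270, γ^t·E[r] = 0.134026, running G = 0.608610

G = 0.6086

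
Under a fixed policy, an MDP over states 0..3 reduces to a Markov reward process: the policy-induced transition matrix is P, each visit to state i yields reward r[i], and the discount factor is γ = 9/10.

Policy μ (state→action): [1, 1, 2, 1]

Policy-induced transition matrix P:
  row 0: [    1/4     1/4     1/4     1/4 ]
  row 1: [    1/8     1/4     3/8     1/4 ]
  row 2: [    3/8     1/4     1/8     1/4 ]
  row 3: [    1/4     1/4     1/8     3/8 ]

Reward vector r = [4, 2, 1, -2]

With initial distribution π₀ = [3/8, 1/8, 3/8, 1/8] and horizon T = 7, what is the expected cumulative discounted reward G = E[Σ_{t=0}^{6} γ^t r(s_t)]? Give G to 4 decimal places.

G = 6.7970

t=0: π = [0.3750, 0.1250, 0.3750, 0.1250], E[r] = 1.8750, γ^t·E[r] = 1.875000, running G = 1.875000
t=1: π = [0.2813, 0.2500, 0.2031, 0.2656], E[r] = 1.2969, γ^t·E[r] = 1.167188, running G = 3.042188
t=2: π = [0.2441, 0.2500, 0.2227, 0.2832], E[r] = 1.1328, γ^t·E[r] = 0.917578, running G = 3.959766
t=3: π = [0.2466, 0.2500, 0.2180, 0.2854], E[r] = 1.1335, γ^t·E[r] = 0.826354, running G = 4.786120
t=4: π = [0.2460, 0.2500, 0.2183, 0.2857], E[r] = 1.1310, γ^t·E[r] = 0.742037, running G = 5.528157
t=5: π = [0.2460, 0.2500, 0.2183, 0.2857], E[r] = 1.1310, γ^t·E[r] = 0.667840, running G = 6.195997
t=6: π = [0.2460, 0.2500, 0.2183, 0.2857], E[r] = 1.1310, γ^t·E[r] = 0.601035, running G = 6.797031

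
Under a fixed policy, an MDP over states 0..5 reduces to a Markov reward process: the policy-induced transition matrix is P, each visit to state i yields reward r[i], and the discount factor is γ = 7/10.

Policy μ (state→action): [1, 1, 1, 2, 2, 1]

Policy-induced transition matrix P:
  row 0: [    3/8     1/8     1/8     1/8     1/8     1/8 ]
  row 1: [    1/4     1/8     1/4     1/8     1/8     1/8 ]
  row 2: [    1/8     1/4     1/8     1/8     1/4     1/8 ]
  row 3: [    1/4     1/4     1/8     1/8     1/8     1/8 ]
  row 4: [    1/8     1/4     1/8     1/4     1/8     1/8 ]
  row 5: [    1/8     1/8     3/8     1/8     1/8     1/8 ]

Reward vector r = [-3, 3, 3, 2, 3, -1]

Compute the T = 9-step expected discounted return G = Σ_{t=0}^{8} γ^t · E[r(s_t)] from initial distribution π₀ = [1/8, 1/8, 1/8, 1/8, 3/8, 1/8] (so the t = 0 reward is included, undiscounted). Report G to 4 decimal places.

t=0: π = [0.1250, 0.1250, 0.1250, 0.1250, 0.3750, 0.1250], E[r] = 1.6250, γ^t·E[r] = 1.625000, running G = 1.625000
t=1: π = [0.1875, 0.2031, 0.1719, 0.1719, 0.1406, 0.1250], E[r] = 1.2031, γ^t·E[r] = 0.842188, running G = 2.467188
t=2: π = [0.2188, 0.1855, 0.1816, 0.1426, 0.1465, 0.1250], E[r] = 1.0449, γ^t·E[r] = 0.512012, running G = 2.979199
t=3: π = [0.2207, 0.1838, 0.1794, 0.1433, 0.1477, 0.1250], E[r] = 1.0325, γ^t·E[r] = 0.354137, running G = 3.333337
t=4: π = [0.2211, 0.1838, 0.1792, 0.1435, 0.1474, 0.1250], E[r] = 1.0301, γ^t·E[r] = 0.247332, running G = 3.580669
t=5: π = [0.2212, 0.1838, 0.1792, 0.1434, 0.1474, 0.1250], E[r] = 1.0295, γ^t·E[r] = 0.173030, running G = 3.753699
t=6: π = [0.2212, 0.1838, 0.1792, 0.1434, 0.1474, 0.1250], E[r] = 1.0294, γ^t·E[r] = 0.121110, running G = 3.874809
t=7: π = [0.2212, 0.1838, 0.1792, 0.1434, 0.1474, 0.1250], E[r] = 1.0294, γ^t·E[r] = 0.084775, running G = 3.959584
t=8: π = [0.2212, 0.1838, 0.1792, 0.1434, 0.1474, 0.1250], E[r] = 1.0294, γ^t·E[r] = 0.059343, running G = 4.018927

G = 4.0189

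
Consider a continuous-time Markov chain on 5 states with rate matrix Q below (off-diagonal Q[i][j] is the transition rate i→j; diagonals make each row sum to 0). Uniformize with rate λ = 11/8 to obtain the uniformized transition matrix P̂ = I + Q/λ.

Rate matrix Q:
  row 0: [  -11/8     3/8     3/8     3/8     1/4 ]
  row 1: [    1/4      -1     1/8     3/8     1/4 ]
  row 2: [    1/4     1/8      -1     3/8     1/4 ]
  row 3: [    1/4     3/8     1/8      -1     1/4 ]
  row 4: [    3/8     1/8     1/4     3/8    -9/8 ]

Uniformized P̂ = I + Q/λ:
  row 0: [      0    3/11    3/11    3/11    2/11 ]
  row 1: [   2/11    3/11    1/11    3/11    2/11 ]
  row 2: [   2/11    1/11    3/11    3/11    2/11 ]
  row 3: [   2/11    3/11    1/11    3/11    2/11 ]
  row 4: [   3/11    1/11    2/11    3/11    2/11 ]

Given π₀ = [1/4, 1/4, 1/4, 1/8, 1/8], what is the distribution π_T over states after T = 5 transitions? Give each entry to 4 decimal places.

π = [0.1678, 0.2090, 0.1686, 0.2727, 0.1818]

t=0: π = [0.2500, 0.2500, 0.2500, 0.1250, 0.1250]
t=1: π = [0.1477, 0.2045, 0.1932, 0.2727, 0.1818]
t=2: π = [0.1715, 0.2045, 0.1694, 0.2727, 0.1818]
t=3: π = [0.1672, 0.2089, 0.1694, 0.2727, 0.1818]
t=4: π = [0.1680, 0.2089, 0.1686, 0.2727, 0.1818]
t=5: π = [0.1678, 0.2090, 0.1686, 0.2727, 0.1818]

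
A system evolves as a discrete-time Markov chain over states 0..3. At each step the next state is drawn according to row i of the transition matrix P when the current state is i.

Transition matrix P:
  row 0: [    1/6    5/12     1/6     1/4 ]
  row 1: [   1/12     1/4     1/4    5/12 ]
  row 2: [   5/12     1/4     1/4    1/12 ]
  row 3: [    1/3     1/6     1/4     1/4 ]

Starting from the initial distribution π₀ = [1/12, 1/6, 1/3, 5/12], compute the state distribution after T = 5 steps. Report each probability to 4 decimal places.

π = [0.2446, 0.2694, 0.2296, 0.2564]

t=0: π = [0.0833, 0.1667, 0.3333, 0.4167]
t=1: π = [0.3056, 0.2292, 0.2431, 0.2222]
t=2: π = [0.2454, 0.2824, 0.2245, 0.2477]
t=3: π = [0.2405, 0.2703, 0.2296, 0.2596]
t=4: π = [0.2448, 0.2685, 0.2300, 0.2568]
t=5: π = [0.2446, 0.2694, 0.2296, 0.2564]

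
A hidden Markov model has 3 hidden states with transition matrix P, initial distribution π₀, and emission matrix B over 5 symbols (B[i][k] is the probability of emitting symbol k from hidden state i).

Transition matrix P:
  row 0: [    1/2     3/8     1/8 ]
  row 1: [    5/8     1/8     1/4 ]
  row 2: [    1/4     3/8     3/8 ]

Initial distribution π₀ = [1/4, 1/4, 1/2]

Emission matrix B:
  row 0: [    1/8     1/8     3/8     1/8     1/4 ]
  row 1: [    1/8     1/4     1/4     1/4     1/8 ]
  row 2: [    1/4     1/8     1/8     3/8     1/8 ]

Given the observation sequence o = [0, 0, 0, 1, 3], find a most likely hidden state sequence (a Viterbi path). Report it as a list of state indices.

t=0: δ = [3.125e-02, 3.125e-02, 1.250e-01]  (obs o_0=0)
t=1: δ = [3.906e-03, 5.859e-03, 1.172e-02]  ψ = [2, 2, 2]  (obs o_1=0)
t=2: δ = [4.578e-04, 5.493e-04, 1.099e-03]  ψ = [1, 2, 2]  (obs o_2=0)
t=3: δ = [4.292e-05, 1.030e-04, 5.150e-05]  ψ = [1, 2, 2]  (obs o_3=1)
t=4: δ = [8.047e-06, 4.828e-06, 9.656e-06]  ψ = [1, 2, 1]  (obs o_4=3)
backtrack: best end state = 2; path = [2, 2, 2, 1, 2]

path = [2, 2, 2, 1, 2]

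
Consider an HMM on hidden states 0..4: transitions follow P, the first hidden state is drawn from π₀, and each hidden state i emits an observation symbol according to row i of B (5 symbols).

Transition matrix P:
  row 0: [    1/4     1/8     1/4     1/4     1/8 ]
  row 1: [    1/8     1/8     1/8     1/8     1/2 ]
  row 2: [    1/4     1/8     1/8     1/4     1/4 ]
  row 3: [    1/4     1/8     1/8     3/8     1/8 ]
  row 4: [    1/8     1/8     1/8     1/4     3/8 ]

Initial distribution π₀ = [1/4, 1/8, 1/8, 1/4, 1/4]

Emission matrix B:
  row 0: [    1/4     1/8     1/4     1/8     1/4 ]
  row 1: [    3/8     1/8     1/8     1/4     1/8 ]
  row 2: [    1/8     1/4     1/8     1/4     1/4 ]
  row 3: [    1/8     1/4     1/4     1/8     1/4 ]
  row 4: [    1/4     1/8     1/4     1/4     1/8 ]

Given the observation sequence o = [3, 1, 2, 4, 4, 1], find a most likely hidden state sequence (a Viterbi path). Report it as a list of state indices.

t=0: δ = [3.125e-02, 3.125e-02, 3.125e-02, 3.125e-02, 6.250e-02]  (obs o_0=3)
t=1: δ = [9.766e-04, 9.766e-04, 1.953e-03, 3.906e-03, 2.930e-03]  ψ = [0, 4, 0, 4, 4]  (obs o_1=1)
t=2: δ = [2.441e-04, 6.104e-05, 6.104e-05, 3.662e-04, 2.747e-04]  ψ = [3, 3, 3, 3, 4]  (obs o_2=2)
t=3: δ = [2.289e-05, 5.722e-06, 1.526e-05, 3.433e-05, 1.287e-05]  ψ = [3, 3, 0, 3, 4]  (obs o_3=4)
t=4: δ = [2.146e-06, 5.364e-07, 1.431e-06, 3.219e-06, 6.035e-07]  ψ = [3, 3, 0, 3, 4]  (obs o_4=4)
t=5: δ = [1.006e-07, 5.029e-08, 1.341e-07, 3.017e-07, 5.029e-08]  ψ = [3, 3, 0, 3, 3]  (obs o_5=1)
backtrack: best end state = 3; path = [4, 3, 3, 3, 3, 3]

path = [4, 3, 3, 3, 3, 3]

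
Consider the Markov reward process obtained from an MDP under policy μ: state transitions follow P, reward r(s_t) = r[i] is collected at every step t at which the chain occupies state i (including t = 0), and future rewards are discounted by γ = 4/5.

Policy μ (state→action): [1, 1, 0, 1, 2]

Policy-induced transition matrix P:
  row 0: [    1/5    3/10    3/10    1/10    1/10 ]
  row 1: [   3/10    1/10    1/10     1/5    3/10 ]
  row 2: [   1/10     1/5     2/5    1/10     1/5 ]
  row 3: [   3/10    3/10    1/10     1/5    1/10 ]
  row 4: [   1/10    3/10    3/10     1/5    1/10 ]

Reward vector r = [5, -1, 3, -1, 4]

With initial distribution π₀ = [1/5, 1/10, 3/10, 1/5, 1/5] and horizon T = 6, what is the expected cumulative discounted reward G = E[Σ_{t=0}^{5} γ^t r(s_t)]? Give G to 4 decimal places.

t=0: π = [0.2000, 0.1000, 0.3000, 0.2000, 0.2000], E[r] = 2.4000, γ^t·E[r] = 2.400000, running G = 2.400000
t=1: π = [0.1800, 0.2500, 0.2700, 0.1500, 0.1500], E[r] = 1.9100, γ^t·E[r] = 1.528000, running G = 3.928000
t=2: π = [0.1980, 0.2230, 0.2470, 0.1550, 0.1770], E[r] = 2.0610, γ^t·E[r] = 1.319040, running G = 5.247040
t=3: π = [0.1954, 0.2307, 0.2491, 0.1555, 0.1693], E[r] = 2.0153, γ^t·E[r] = 1.031834, running G = 6.278874
t=4: π = [0.1968, 0.2290, 0.2477, 0.1556, 0.1711], E[r] = 2.0266, γ^t·E[r] = 0.830099, running G = 7.108973
t=5: π = [0.1966, 0.2294, 0.2479, 0.1556, 0.1706], E[r] = 2.0237, γ^t·E[r] = 0.663133, running G = 7.772106

G = 7.7721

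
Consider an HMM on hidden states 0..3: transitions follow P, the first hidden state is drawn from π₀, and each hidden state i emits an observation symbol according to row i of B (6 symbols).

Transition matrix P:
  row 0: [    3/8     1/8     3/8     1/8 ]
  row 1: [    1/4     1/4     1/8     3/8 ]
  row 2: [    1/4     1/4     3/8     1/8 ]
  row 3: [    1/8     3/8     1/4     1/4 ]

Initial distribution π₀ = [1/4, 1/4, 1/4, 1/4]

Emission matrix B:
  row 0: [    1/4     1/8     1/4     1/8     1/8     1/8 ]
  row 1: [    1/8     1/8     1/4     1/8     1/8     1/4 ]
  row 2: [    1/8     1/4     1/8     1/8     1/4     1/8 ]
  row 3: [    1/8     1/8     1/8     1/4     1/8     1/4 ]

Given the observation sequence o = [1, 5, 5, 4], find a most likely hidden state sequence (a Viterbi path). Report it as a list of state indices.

t=0: δ = [3.125e-02, 3.125e-02, 6.250e-02, 3.125e-02]  (obs o_0=1)
t=1: δ = [1.953e-03, 3.906e-03, 2.930e-03, 2.930e-03]  ψ = [2, 2, 2, 1]  (obs o_1=5)
t=2: δ = [1.221e-04, 2.747e-04, 1.373e-04, 3.662e-04]  ψ = [1, 3, 2, 1]  (obs o_2=5)
t=3: δ = [8.583e-06, 1.717e-05, 2.289e-05, 1.287e-05]  ψ = [1, 3, 3, 1]  (obs o_3=4)
backtrack: best end state = 2; path = [2, 1, 3, 2]

path = [2, 1, 3, 2]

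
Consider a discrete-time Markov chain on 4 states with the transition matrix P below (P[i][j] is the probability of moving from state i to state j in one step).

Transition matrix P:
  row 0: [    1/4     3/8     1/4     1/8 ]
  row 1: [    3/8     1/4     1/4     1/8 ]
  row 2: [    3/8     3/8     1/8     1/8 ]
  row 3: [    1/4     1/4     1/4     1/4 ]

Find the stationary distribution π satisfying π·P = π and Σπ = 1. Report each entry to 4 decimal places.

Balance equations π_j = Σ_i π_i·P[i][j]:
  π_0 = 1/4·π_0 + 3/8·π_1 + 3/8·π_2 + 1/4·π_3
  π_1 = 3/8·π_0 + 1/4·π_1 + 3/8·π_2 + 1/4·π_3
  π_2 = 1/4·π_0 + 1/4·π_1 + 1/8·π_2 + 1/4·π_3
  normalize: π_0 + π_1 + π_2 + π_3 = 1
Solving the linear system gives exactly π = [20/63, 20/63, 2/9, 1/7].

π = [0.3175, 0.3175, 0.2222, 0.1429]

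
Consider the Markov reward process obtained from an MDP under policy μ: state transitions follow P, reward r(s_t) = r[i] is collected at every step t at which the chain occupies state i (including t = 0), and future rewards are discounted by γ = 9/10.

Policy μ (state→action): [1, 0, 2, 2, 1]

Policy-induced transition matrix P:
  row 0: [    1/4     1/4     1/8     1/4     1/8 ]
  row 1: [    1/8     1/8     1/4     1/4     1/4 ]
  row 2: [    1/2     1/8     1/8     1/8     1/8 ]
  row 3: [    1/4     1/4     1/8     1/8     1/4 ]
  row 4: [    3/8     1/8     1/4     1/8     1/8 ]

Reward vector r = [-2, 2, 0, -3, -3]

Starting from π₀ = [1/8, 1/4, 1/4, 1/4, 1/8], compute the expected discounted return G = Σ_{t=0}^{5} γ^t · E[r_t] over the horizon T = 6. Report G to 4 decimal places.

t=0: π = [0.1250, 0.2500, 0.2500, 0.2500, 0.1250], E[r] = -0.8750, γ^t·E[r] = -0.875000, running G = -0.875000
t=1: π = [0.2969, 0.1719, 0.1719, 0.1719, 0.1875], E[r] = -1.3281, γ^t·E[r] = -1.195313, running G = -2.070313
t=2: π = [0.2949, 0.1836, 0.1699, 0.1836, 0.1680], E[r] = -1.2773, γ^t·E[r] = -1.034648, running G = -3.104961
t=3: π = [0.2905, 0.1848, 0.1689, 0.1848, 0.1709], E[r] = -1.2786, γ^t·E[r] = -0.932073, running G = -4.037034
t=4: π = [0.2905, 0.1844, 0.1695, 0.1844, 0.1712], E[r] = -1.2790, γ^t·E[r] = -0.839166, running G = -4.876201
t=5: π = [0.2907, 0.1844, 0.1695, 0.1844, 0.1711], E[r] = -1.2791, γ^t·E[r] = -0.755299, running G = -5.631500

G = -5.6315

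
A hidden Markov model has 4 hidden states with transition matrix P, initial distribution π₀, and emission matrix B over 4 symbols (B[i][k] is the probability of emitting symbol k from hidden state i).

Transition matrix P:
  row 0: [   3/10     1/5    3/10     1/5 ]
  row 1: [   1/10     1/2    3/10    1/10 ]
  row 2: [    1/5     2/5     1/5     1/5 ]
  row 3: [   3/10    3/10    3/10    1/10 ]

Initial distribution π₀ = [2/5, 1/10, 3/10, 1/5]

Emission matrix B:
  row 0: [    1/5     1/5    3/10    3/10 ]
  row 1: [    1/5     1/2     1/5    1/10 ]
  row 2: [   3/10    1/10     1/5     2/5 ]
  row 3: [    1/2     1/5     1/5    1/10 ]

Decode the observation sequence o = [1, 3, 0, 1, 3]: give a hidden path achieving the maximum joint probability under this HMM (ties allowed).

t=0: δ = [8.000e-02, 5.000e-02, 3.000e-02, 4.000e-02]  (obs o_0=1)
t=1: δ = [7.200e-03, 2.500e-03, 9.600e-03, 1.600e-03]  ψ = [0, 1, 0, 0]  (obs o_1=3)
t=2: δ = [4.320e-04, 7.680e-04, 6.480e-04, 9.600e-04]  ψ = [0, 2, 0, 2]  (obs o_2=0)
t=3: δ = [5.760e-05, 1.920e-04, 2.880e-05, 2.592e-05]  ψ = [3, 1, 3, 2]  (obs o_3=1)
t=4: δ = [5.760e-06, 9.600e-06, 2.304e-05, 1.920e-06]  ψ = [1, 1, 1, 1]  (obs o_4=3)
backtrack: best end state = 2; path = [0, 2, 1, 1, 2]

path = [0, 2, 1, 1, 2]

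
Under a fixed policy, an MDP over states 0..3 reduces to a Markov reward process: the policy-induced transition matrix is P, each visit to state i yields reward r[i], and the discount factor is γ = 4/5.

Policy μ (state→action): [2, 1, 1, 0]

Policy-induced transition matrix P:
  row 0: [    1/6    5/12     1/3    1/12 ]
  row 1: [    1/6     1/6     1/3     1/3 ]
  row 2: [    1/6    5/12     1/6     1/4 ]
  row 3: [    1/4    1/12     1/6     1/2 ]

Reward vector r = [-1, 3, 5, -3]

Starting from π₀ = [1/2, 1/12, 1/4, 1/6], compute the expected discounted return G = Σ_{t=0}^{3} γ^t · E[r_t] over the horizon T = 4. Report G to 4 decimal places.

G = 2.7406

t=0: π = [0.5000, 0.0833, 0.2500, 0.1667], E[r] = 0.5000, γ^t·E[r] = 0.500000, running G = 0.500000
t=1: π = [0.1806, 0.3403, 0.2639, 0.2153], E[r] = 1.5139, γ^t·E[r] = 1.211111, running G = 1.711111
t=2: π = [0.1846, 0.2598, 0.2535, 0.3021], E[r] = 0.9560, γ^t·E[r] = 0.611852, running G = 2.322963
t=3: π = [0.1918, 0.2510, 0.2407, 0.3164], E[r] = 0.8157, γ^t·E[r] = 0.417630, running G = 2.740593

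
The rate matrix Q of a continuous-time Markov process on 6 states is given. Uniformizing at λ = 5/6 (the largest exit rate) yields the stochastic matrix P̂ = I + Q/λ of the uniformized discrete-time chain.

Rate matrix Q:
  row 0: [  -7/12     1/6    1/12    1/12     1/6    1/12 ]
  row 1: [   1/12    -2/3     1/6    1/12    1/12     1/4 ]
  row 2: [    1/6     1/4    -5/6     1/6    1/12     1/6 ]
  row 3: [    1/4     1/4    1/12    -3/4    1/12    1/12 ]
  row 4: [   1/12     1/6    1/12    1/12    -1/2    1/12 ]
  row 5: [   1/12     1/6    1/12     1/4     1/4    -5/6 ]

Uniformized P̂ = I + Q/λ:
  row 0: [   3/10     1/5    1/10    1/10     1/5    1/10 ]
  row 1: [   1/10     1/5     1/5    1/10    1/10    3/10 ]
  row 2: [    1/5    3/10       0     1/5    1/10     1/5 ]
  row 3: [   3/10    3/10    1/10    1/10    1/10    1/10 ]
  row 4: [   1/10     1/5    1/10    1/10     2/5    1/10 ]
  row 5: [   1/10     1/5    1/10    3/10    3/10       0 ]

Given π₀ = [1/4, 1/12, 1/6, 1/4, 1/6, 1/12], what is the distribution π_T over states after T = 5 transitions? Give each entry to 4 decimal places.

t=0: π = [0.2500, 0.0833, 0.1667, 0.2500, 0.1667, 0.0833]
t=1: π = [0.2167, 0.2417, 0.0917, 0.1333, 0.1917, 0.1250]
t=2: π = [0.1792, 0.2225, 0.1150, 0.1342, 0.2042, 0.1450]
t=3: π = [0.1742, 0.2249, 0.1108, 0.1405, 0.2082, 0.1415]
t=4: π = [0.1740, 0.2251, 0.1114, 0.1394, 0.2082, 0.1419]
t=5: π = [0.1738, 0.2251, 0.1114, 0.1395, 0.2082, 0.1420]

π = [0.1738, 0.2251, 0.1114, 0.1395, 0.2082, 0.1420]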